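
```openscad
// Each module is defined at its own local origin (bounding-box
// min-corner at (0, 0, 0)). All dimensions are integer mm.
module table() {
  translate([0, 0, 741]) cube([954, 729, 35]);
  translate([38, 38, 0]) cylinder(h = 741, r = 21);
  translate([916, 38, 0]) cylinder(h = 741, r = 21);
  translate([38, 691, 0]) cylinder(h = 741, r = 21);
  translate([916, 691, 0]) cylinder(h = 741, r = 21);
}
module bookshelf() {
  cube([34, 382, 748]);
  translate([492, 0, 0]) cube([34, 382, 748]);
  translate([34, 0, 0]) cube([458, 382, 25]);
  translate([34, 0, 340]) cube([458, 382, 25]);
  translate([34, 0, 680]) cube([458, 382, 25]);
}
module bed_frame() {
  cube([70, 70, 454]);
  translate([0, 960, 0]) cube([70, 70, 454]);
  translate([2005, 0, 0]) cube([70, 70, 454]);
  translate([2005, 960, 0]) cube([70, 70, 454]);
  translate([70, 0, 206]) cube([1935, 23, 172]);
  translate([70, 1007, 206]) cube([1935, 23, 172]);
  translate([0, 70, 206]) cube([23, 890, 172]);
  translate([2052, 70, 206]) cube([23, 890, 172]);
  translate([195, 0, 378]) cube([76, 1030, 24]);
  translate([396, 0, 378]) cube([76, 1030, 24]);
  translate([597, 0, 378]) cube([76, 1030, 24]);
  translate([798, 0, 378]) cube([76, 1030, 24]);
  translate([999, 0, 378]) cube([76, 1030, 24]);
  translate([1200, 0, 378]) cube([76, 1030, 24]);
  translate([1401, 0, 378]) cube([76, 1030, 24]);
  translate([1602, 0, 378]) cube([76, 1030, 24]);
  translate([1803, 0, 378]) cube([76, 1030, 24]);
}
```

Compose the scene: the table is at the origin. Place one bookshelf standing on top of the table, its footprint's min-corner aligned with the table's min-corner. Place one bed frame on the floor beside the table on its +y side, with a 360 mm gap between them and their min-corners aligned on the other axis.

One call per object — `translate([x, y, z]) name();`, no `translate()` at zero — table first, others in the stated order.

table();
translate([0, 0, 776]) bookshelf();
translate([0, 1089, 0]) bed_frame();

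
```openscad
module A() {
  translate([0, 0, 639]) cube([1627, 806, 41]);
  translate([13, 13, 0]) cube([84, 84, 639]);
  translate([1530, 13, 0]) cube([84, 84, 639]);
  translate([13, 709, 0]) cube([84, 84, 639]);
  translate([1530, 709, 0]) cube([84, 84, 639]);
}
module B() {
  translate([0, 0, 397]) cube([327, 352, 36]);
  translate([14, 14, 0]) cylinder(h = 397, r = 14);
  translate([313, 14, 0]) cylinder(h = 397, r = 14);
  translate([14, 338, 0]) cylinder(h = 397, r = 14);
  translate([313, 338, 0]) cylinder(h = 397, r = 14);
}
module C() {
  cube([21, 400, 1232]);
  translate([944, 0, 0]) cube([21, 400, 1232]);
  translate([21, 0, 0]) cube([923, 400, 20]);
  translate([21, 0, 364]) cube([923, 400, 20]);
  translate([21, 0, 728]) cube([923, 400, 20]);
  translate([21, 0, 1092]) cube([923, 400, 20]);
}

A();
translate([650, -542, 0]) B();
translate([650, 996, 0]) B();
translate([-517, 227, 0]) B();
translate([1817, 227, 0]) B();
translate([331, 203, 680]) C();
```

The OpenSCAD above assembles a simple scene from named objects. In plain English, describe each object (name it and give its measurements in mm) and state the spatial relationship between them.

A is a table: top 1627 mm (x) × 806 mm (y), 41 mm thick, upper face at z = 680 mm, on four 84×84 mm square legs, each inset 13 mm from the nearest pair of top edges, running from z = 0 to the bottom of the top.

B is a four-legged stool. The seat is a 327×352×36 mm slab whose top surface is at z = 433 mm; four round legs, each 28 mm in diameter, run from the floor (z = 0) to the underside of the seat, each leg's axis is inset half a diameter from the nearest pair of seat edges (so the leg's bounding box is flush with the corner).

C is a bookshelf 965 mm wide overall, 400 mm deep and 1232 mm tall. The two sides are 21 mm thick vertical panels. 4 horizontal shelves of 20 mm thickness span between the inner faces of the sides; the lowest shelf sits on the floor and shelves are stacked with a clear vertical gap of 344 mm between each pair.

Four stools sit around the table at the −y, +y, −x, +x sides. The bookshelf is on top of the table, centred.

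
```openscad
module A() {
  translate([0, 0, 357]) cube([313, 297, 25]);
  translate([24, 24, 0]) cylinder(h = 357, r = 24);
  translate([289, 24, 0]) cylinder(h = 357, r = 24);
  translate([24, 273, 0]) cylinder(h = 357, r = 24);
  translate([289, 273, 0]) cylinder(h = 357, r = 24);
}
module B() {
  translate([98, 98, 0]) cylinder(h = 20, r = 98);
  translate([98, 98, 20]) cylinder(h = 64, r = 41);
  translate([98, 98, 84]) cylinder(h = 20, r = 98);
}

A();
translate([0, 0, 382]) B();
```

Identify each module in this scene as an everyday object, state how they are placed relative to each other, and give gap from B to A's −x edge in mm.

A is a stool. B is a spool. The spool is on top of the stool. The gap from the spool to the stool's −x edge is 0 mm.

The spool's min-x is at 0; the stool's min-x is 0; gap = 0 mm.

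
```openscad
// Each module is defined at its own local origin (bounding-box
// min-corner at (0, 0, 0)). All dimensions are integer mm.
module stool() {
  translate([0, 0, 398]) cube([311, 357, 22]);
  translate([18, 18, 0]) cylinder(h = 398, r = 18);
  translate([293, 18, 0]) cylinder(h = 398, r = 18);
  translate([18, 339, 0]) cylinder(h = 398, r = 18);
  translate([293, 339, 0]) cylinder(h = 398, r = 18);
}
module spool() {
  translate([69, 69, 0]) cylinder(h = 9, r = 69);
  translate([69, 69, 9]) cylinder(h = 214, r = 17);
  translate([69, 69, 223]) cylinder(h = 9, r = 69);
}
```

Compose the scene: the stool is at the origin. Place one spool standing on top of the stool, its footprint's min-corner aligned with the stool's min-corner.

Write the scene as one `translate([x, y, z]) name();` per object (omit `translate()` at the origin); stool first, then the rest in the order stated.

stool();
translate([0, 0, 420]) spool();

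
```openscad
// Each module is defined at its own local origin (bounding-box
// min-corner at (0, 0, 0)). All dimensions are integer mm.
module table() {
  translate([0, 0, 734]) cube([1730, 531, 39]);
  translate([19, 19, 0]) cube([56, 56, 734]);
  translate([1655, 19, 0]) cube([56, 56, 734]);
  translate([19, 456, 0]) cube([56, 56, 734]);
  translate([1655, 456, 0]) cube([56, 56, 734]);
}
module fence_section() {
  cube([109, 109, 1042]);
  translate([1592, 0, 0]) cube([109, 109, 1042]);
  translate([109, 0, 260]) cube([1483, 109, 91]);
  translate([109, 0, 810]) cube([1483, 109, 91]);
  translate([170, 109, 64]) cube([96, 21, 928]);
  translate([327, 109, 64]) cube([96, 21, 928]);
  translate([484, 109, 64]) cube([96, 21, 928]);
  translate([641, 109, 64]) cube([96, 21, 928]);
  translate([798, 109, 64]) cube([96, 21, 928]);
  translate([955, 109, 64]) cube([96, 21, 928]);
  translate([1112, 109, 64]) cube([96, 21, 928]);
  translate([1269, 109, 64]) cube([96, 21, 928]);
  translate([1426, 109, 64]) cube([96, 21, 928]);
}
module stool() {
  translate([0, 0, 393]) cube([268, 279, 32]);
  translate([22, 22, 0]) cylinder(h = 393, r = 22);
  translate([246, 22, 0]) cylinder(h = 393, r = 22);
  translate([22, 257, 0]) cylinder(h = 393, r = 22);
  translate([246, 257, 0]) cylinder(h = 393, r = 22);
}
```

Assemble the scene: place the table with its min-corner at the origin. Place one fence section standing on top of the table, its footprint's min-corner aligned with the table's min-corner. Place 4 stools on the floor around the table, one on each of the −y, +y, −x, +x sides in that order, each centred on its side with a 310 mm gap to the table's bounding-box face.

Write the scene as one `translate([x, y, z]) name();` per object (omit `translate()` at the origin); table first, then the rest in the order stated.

table();
translate([0, 0, 773]) fence_section();
translate([731, -589, 0]) stool();
translate([731, 841, 0]) stool();
translate([-578, 126, 0]) stool();
translate([2040, 126, 0]) stool();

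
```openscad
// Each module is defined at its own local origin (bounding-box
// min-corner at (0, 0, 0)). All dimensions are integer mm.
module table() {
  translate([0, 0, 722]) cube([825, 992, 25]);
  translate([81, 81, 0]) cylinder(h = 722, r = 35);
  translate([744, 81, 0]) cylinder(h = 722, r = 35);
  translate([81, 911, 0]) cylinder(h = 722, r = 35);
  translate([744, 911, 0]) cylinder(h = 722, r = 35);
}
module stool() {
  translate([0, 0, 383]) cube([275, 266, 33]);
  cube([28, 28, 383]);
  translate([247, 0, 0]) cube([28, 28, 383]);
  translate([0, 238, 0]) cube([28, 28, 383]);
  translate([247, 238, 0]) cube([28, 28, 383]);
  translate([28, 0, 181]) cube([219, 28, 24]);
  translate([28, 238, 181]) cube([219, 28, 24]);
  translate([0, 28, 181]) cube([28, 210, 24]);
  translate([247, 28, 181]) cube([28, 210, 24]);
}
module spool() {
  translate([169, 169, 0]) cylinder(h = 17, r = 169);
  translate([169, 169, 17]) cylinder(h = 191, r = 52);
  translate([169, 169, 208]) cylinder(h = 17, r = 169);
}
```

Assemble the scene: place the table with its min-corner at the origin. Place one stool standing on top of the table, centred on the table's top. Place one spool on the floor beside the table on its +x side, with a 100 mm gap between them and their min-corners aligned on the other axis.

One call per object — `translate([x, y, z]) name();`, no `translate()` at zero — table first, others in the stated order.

table();
translate([275, 363, 747]) stool();
translate([925, 0, 0]) spool();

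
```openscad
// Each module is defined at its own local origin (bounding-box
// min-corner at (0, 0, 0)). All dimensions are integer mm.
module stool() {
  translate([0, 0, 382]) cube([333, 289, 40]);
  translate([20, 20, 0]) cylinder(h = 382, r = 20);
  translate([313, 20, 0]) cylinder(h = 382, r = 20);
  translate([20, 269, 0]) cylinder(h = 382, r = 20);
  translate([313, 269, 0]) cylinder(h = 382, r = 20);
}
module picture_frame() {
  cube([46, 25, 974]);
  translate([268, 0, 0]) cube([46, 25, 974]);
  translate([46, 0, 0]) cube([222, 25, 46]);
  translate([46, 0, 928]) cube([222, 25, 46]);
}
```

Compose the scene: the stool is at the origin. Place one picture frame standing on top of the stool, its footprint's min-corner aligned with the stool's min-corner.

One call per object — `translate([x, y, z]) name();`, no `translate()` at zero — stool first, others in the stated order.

stool();
translate([0, 0, 422]) picture_frame();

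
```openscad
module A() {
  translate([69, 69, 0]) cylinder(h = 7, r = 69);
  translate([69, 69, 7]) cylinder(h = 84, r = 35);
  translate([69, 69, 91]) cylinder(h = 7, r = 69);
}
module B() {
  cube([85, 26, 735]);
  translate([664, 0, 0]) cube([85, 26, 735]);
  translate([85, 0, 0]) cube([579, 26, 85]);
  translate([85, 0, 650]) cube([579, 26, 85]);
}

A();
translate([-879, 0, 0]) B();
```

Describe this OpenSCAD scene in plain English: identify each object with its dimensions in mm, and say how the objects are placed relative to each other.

A is a spool: two coaxial disc flanges of radius 69 mm and thickness 7 mm, joined by a core cylinder of radius 35 mm and height 84 mm. The lower flange rests on z = 0 and the three cylinders share a vertical axis.

B is a picture frame with a 579×565 mm rectangular opening (x by z) and a uniform 85 mm border on every side. Frame depth is 26 mm along y. It is built from two vertical stiles running the full outside height and two horizontal rails spanning the gap between the stiles.

The picture frame is on the floor beside the spool on its −x side.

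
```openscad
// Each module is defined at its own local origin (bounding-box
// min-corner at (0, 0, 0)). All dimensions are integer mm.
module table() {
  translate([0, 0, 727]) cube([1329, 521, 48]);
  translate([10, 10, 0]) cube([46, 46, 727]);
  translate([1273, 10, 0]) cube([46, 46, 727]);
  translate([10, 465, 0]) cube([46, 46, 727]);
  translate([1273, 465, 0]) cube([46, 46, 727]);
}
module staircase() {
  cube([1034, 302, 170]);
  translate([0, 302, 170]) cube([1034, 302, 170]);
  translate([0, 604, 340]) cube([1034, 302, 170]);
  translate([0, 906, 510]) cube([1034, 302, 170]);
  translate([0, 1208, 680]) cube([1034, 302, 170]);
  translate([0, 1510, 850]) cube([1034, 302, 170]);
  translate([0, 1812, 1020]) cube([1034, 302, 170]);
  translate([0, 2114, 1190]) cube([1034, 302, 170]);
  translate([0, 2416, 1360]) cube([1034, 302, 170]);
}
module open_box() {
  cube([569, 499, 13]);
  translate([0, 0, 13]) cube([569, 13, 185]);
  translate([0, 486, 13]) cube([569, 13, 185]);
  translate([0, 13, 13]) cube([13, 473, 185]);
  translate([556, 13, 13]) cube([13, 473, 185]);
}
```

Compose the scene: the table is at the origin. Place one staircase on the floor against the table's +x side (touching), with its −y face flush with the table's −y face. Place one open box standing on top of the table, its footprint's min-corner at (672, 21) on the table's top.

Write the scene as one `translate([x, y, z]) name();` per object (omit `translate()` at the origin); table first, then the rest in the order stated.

table();
translate([1329, 0, 0]) staircase();
translate([672, 21, 775]) open_box();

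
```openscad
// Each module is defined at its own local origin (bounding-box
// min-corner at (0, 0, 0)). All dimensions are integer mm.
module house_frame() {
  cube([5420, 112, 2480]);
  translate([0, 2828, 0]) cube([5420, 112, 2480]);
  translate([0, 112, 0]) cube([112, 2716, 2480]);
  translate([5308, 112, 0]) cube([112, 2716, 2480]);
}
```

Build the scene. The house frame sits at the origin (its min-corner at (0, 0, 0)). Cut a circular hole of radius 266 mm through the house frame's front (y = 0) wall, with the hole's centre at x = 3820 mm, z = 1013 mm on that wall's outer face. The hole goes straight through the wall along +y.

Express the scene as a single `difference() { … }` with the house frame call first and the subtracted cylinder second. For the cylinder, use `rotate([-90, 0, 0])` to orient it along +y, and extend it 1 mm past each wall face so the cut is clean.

difference() {
  house_frame();
  translate([3820, -1, 1013]) rotate([-90, 0, 0]) cylinder(h = 114, r = 266);
}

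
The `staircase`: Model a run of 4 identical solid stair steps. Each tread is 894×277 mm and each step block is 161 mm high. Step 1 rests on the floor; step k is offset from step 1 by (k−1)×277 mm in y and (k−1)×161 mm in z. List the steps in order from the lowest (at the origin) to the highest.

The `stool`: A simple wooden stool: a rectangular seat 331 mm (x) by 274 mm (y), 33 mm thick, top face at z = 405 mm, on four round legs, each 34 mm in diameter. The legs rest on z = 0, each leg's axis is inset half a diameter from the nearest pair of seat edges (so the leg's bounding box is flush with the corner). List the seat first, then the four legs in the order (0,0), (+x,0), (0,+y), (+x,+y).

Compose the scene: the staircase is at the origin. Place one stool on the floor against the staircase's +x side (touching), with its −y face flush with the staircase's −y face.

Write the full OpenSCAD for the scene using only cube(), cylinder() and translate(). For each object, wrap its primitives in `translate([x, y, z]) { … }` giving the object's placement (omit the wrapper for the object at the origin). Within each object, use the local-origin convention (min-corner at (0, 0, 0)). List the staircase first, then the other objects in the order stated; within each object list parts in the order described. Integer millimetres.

cube([894, 277, 161]);
translate([0, 277, 161]) cube([894, 277, 161]);
translate([0, 554, 322]) cube([894, 277, 161]);
translate([0, 831, 483]) cube([894, 277, 161]);
translate([894, 0, 0]) {
  translate([0, 0, 372]) cube([331, 274, 33]);
  translate([17, 17, 0]) cylinder(h = 372, r = 17);
  translate([314, 17, 0]) cylinder(h = 372, r = 17);
  translate([17, 257, 0]) cylinder(h = 372, r = 17);
  translate([314, 257, 0]) cylinder(h = 372, r = 17);
}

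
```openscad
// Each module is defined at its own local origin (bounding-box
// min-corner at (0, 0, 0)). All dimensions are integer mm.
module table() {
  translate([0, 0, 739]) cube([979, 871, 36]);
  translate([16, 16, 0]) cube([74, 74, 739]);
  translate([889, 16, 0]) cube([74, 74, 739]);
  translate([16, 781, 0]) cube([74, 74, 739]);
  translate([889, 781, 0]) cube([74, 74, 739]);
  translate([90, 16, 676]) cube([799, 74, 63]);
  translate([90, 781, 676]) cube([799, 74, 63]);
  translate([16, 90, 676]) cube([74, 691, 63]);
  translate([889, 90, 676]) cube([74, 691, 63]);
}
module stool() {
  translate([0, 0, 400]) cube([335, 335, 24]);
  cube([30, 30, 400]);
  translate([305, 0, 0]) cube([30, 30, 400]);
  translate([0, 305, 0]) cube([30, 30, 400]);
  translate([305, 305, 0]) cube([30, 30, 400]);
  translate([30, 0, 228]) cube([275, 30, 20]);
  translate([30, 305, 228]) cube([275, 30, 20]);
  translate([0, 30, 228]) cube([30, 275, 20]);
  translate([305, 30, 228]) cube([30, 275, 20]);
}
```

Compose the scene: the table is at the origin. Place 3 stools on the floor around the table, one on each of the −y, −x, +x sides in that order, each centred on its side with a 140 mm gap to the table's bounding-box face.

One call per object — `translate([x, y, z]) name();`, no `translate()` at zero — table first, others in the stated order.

table();
translate([322, -475, 0]) stool();
translate([-475, 268, 0]) stool();
translate([1119, 268, 0]) stool();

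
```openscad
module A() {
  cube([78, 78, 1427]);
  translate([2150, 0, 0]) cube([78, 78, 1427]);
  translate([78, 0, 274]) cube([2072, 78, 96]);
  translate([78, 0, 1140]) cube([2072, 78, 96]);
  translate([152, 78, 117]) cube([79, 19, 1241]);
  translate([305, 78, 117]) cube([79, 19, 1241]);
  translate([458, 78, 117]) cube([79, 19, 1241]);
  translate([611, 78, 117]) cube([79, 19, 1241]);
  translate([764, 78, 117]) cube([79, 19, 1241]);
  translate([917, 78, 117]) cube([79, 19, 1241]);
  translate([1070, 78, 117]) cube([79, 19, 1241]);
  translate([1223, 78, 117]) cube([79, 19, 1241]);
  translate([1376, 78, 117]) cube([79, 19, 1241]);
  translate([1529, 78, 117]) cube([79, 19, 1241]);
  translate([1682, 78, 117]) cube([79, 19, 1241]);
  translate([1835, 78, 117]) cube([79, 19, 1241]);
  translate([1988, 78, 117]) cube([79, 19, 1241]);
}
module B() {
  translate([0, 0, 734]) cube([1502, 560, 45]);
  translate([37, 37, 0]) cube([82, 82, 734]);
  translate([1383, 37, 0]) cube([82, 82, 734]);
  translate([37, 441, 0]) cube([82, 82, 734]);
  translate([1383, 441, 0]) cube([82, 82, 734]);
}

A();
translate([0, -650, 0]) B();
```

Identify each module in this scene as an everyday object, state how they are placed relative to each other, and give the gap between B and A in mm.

The table's nearest face is 90 mm from the fence section's −y face.

A is a fence section. B is a table. The table is on the floor beside the fence section on its −y side. The gap between the table and the fence section is 90 mm.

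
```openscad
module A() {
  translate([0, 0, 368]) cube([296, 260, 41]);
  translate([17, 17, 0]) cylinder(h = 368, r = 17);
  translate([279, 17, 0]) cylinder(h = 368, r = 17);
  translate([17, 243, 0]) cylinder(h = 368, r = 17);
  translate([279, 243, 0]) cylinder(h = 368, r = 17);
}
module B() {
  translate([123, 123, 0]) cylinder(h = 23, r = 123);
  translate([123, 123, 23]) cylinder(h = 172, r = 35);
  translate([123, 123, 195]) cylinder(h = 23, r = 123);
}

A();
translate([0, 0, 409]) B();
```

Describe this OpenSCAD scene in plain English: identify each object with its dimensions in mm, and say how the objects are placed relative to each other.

A is a four-legged stool. The seat is 296×260 mm, 41 mm thick, top at z = 409 mm. It stands on four round legs, each 34 mm in diameter, from z = 0 to the seat underside, each leg's axis is inset half a diameter from the nearest pair of seat edges (so the leg's bounding box is flush with the corner).

B is a spool: two coaxial disc flanges of radius 123 mm and thickness 23 mm, joined by a core cylinder of radius 35 mm and height 172 mm. The lower flange rests on z = 0 and the three cylinders share a vertical axis.

The spool is on top of the stool.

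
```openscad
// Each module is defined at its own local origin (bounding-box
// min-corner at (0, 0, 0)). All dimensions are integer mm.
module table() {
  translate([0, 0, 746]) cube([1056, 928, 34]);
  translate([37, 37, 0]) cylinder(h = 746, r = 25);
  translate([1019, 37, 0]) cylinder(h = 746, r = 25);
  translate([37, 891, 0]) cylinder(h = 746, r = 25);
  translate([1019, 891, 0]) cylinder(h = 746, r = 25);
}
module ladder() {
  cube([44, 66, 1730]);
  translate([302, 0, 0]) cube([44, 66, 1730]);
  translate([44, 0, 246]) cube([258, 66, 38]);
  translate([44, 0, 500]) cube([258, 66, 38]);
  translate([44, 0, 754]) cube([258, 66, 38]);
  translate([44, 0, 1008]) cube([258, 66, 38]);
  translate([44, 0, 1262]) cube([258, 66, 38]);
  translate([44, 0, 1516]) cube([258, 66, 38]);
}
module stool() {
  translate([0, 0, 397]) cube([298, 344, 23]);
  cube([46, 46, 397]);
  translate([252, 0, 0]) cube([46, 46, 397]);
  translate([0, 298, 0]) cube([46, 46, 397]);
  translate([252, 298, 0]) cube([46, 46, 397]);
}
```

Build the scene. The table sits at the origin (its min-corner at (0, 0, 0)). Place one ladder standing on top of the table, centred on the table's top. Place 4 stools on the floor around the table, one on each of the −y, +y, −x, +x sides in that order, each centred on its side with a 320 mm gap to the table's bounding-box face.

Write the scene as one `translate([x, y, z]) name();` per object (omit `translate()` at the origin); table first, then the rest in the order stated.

table();
translate([355, 431, 780]) ladder();
translate([379, -664, 0]) stool();
translate([379, 1248, 0]) stool();
translate([-618, 292, 0]) stool();
translate([1376, 292, 0]) stool();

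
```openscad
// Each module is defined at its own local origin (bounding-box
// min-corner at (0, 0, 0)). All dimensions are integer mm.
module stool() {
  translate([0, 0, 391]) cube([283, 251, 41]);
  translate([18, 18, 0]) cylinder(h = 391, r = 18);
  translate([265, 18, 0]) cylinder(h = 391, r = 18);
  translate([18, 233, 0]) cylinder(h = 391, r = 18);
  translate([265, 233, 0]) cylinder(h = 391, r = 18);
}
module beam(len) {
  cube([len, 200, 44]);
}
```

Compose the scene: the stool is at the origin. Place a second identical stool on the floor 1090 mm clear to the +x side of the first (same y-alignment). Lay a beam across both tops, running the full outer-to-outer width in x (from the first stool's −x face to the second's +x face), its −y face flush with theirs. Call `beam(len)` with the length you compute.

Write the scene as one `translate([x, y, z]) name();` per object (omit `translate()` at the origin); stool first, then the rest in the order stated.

stool();
translate([1373, 0, 0]) stool();
translate([0, 0, 432]) beam(1656);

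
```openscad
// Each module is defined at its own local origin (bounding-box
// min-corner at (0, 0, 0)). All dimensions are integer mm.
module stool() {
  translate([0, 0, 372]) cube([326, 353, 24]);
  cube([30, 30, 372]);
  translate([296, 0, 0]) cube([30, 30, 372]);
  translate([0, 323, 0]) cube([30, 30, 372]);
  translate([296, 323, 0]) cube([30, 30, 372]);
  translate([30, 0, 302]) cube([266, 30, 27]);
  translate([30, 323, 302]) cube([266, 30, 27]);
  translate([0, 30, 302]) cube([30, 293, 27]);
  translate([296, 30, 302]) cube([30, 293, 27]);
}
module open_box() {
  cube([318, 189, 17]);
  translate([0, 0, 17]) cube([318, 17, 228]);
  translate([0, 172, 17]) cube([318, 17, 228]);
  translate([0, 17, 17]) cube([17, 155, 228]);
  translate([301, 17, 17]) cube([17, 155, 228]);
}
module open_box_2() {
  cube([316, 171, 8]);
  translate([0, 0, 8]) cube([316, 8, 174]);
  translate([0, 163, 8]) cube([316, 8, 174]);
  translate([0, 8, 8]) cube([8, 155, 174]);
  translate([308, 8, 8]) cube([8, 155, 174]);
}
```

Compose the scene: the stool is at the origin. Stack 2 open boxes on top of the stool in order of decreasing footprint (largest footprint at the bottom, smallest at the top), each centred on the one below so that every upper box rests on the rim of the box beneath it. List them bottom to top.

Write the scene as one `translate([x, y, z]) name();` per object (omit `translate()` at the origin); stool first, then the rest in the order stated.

stool();
translate([4, 82, 396]) open_box();
translate([5, 91, 641]) open_box_2();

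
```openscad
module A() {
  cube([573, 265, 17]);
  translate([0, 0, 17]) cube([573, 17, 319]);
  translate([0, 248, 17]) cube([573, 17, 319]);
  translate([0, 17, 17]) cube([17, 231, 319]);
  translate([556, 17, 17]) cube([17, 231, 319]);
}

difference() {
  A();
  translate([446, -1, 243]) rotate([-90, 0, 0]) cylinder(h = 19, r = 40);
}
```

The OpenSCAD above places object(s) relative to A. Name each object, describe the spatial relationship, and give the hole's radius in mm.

The subtracted cylinder has r = 40 mm.

A is an open box. The open box has a circular hole through its front wall. The hole's radius is 40 mm.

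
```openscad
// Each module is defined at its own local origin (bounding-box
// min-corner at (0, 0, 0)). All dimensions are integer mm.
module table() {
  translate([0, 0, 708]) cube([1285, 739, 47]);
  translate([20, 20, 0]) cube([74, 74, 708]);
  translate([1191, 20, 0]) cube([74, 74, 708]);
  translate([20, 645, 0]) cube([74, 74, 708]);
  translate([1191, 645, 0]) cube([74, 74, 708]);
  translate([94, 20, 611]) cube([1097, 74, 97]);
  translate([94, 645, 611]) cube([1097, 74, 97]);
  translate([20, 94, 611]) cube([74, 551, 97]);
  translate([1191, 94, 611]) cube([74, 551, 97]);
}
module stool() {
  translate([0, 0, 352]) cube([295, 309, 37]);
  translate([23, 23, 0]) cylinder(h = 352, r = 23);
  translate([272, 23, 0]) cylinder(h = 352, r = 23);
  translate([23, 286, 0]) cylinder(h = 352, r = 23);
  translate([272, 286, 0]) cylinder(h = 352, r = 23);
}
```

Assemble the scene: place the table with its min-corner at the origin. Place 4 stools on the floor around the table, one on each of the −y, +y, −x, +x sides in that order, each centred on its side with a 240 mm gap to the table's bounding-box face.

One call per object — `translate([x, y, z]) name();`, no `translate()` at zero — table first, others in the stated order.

table();
translate([495, -549, 0]) stool();
translate([495, 979, 0]) stool();
translate([-535, 215, 0]) stool();
translate([1525, 215, 0]) stool();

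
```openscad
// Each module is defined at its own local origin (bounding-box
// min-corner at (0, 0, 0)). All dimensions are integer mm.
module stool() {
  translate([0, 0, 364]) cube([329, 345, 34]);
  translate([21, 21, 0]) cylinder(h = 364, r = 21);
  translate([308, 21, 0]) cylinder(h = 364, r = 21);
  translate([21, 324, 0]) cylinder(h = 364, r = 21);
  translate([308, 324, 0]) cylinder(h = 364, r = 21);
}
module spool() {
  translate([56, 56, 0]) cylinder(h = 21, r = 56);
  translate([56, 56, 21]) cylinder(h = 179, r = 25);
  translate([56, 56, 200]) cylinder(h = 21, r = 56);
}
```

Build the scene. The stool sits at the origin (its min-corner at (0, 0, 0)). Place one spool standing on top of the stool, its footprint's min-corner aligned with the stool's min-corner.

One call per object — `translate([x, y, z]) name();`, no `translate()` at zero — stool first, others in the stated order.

stool();
translate([0, 0, 398]) spool();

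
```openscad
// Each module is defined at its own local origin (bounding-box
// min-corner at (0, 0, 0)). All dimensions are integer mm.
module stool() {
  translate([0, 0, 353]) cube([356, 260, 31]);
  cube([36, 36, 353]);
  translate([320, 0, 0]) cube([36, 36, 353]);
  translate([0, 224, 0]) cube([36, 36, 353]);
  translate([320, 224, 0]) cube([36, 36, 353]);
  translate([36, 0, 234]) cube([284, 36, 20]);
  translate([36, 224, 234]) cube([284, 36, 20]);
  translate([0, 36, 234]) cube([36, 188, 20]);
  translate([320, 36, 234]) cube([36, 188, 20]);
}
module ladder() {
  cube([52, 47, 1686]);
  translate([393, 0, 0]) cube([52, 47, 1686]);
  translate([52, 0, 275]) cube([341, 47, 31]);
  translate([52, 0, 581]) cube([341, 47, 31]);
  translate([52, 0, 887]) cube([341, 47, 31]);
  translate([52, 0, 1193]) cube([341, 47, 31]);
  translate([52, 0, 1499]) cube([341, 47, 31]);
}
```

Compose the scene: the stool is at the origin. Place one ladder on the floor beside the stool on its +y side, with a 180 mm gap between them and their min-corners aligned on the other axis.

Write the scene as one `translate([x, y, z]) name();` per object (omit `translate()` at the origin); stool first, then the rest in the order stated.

stool();
translate([0, 440, 0]) ladder();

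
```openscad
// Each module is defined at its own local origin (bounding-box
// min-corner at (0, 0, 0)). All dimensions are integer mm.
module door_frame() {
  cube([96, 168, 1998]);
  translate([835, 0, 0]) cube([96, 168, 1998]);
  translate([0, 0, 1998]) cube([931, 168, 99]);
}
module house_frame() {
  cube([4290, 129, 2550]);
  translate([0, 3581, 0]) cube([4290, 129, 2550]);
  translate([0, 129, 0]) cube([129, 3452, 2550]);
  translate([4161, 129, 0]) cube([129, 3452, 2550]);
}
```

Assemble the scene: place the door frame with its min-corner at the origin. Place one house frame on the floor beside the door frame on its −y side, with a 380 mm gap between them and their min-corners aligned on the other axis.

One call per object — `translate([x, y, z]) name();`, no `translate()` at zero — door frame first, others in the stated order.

door_frame();
translate([0, -4090, 0]) house_frame();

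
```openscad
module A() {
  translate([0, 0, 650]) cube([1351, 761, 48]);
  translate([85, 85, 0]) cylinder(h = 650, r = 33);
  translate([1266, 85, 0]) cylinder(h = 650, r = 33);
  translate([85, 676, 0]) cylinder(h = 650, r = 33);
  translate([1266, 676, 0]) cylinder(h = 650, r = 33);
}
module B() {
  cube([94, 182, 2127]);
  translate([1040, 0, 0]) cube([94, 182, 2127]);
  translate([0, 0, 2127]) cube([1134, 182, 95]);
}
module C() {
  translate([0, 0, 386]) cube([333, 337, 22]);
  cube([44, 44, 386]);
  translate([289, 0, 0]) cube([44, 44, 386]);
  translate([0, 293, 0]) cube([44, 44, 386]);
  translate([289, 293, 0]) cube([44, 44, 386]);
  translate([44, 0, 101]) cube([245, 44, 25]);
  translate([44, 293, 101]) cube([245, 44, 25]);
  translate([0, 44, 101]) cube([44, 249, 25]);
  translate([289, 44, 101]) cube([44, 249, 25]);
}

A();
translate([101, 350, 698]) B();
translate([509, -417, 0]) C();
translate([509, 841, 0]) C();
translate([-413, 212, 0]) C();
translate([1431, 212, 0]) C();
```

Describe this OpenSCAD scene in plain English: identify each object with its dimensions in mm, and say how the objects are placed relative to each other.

A is a table with a 1351×761 mm rectangular top, 48 mm thick, top surface at z = 698 mm, supported by four round legs of 66 mm diameter, each leg's bounding box inset 52 mm from the nearest pair of top edges, running from the floor.

B is a rectangular door frame: two vertical jambs of 94×182 mm section, 2127 mm tall, with a clear opening 946 mm wide between their inner faces. A header 95 mm tall and 182 mm deep lies on top of the jambs and spans the full outside width.

C is a four-legged stool. The seat is a 333×337×22 mm slab whose top surface is at z = 408 mm; four square legs, each 44×44 mm in cross-section, run from the floor (z = 0) to the underside of the seat, each flush with a corner of the seat. Four stretchers, 44 mm wide and 25 mm tall, connect adjacent legs with their undersides at z = 101 mm, each running between the inner faces of the legs it joins and aligned with the legs' outer faces on the other axis.

The door frame is on top of the table. Four stools sit around the table at the −y, +y, −x, +x sides.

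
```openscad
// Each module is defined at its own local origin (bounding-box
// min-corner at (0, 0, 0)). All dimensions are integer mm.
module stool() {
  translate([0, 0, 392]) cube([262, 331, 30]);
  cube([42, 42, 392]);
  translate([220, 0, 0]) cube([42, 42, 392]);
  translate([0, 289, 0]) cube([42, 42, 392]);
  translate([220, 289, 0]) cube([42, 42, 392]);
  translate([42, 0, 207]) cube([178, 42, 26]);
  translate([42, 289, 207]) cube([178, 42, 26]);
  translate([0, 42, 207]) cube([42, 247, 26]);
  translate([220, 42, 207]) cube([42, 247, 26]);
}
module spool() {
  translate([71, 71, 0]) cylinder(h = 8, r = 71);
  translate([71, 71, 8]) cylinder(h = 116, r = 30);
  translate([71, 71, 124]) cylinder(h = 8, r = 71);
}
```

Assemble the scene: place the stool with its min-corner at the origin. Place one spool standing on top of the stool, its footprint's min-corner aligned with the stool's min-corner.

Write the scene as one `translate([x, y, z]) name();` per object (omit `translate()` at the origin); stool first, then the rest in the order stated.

stool();
translate([0, 0, 422]) spool();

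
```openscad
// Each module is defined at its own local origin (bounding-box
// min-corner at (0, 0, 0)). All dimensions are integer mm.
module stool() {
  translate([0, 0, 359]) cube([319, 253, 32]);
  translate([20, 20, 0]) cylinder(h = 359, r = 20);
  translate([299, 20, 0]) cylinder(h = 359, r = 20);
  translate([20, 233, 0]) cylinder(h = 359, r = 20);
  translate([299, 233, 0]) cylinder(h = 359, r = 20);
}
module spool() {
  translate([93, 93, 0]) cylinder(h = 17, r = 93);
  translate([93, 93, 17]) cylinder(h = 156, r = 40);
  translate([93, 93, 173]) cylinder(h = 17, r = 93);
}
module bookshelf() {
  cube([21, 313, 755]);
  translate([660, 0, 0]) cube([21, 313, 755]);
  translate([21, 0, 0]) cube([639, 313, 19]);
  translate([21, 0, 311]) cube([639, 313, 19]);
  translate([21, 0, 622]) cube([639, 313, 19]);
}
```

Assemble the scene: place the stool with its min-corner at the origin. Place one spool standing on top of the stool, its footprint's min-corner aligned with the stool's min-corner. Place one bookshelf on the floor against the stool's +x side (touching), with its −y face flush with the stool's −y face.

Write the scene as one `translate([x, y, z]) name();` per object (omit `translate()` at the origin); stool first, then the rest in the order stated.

stool();
translate([0, 0, 391]) spool();
translate([319, 0, 0]) bookshelf();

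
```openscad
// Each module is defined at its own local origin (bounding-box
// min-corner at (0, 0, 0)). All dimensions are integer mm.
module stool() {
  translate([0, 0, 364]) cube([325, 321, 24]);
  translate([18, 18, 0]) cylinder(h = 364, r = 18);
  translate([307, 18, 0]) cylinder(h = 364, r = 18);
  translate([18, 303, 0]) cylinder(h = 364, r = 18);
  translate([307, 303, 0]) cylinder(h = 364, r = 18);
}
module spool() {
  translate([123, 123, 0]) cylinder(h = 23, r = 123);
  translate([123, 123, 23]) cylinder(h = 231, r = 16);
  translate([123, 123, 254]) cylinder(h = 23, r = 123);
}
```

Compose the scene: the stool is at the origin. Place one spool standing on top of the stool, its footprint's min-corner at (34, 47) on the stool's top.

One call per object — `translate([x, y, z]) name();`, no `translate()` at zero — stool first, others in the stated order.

stool();
translate([34, 47, 388]) spool();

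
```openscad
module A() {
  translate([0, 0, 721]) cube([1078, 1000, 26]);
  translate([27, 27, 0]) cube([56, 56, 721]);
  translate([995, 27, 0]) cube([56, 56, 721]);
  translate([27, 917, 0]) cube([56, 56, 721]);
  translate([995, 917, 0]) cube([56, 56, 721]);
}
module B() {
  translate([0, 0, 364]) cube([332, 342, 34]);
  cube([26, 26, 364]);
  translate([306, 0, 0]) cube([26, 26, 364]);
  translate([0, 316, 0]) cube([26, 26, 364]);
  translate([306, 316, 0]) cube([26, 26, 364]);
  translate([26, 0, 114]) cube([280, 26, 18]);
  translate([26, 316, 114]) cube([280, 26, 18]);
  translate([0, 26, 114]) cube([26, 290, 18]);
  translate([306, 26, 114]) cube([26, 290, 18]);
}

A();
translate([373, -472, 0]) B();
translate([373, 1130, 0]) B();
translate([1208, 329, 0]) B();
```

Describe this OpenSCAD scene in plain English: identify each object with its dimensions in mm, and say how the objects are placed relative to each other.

A is a table: top 1078 mm (x) × 1000 mm (y), 26 mm thick, upper face at z = 747 mm, on four 56×56 mm square legs, each inset 27 mm from the nearest pair of top edges, running from z = 0 to the bottom of the top.

B is a simple wooden stool: a rectangular seat 332 mm (x) by 342 mm (y), 34 mm thick, top face at z = 398 mm, on four square legs, each 26×26 mm in cross-section. The legs rest on z = 0, each flush with a corner of the seat. Four stretchers, 26 mm wide and 18 mm tall, connect adjacent legs with their undersides at z = 114 mm, each running between the inner faces of the legs it joins and aligned with the legs' outer faces on the other axis.

Three stools sit around the table at the −y, +y, +x sides.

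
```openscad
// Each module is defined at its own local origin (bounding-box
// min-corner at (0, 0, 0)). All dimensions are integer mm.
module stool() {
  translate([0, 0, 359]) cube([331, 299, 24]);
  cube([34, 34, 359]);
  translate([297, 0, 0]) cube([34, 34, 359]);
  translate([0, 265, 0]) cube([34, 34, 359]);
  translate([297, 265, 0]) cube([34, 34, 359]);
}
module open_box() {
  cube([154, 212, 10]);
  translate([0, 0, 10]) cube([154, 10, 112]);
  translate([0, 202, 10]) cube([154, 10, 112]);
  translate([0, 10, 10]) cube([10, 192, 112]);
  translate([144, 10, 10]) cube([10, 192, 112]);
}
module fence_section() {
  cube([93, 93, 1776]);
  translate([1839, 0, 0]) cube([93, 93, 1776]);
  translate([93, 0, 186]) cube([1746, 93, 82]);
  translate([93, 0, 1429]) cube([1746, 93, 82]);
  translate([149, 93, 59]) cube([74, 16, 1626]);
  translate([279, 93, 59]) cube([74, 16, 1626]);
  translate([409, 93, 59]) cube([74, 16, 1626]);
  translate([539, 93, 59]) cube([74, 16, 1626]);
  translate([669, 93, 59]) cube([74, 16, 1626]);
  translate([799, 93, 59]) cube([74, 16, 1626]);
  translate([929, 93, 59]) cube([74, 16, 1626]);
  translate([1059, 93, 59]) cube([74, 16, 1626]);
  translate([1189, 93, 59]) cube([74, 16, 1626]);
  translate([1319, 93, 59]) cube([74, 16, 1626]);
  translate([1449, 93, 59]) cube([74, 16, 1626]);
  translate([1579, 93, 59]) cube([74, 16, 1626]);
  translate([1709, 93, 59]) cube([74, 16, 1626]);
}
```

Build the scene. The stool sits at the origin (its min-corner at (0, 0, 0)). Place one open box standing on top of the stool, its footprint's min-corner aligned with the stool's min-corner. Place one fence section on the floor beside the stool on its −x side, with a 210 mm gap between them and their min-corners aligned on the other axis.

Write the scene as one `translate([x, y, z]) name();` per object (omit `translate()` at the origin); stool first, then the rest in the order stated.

stool();
translate([0, 0, 383]) open_box();
translate([-2142, 0, 0]) fence_section();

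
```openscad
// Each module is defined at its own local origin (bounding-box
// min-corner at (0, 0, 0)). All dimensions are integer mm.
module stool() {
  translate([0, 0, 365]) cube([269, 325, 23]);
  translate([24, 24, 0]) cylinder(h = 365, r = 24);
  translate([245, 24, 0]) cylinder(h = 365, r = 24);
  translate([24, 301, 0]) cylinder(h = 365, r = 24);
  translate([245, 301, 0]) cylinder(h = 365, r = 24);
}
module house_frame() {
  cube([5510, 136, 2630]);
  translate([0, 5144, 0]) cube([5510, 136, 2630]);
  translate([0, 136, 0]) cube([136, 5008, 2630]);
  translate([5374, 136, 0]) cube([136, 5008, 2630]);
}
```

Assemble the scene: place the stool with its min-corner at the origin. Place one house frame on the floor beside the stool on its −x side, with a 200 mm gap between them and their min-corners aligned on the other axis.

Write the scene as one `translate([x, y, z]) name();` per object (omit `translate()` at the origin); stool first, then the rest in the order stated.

stool();
translate([-5710, 0, 0]) house_frame();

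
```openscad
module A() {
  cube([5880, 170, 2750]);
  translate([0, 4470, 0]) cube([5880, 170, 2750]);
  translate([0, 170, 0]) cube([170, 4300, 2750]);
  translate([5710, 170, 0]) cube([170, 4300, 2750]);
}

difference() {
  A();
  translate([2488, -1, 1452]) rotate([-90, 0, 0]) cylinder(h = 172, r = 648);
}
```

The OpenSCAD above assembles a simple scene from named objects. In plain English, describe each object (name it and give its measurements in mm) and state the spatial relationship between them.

A is a box-shaped house frame (walls only): outside footprint 5880×4640 mm, wall height 2750 mm, wall thickness 170 mm. The two y-facing walls run the full x-width; the two x-facing walls fit between the inner faces of the y-facing walls.

The house frame has a circular hole of radius 648 mm through its front wall, centred at (x = 2488, z = 1452).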